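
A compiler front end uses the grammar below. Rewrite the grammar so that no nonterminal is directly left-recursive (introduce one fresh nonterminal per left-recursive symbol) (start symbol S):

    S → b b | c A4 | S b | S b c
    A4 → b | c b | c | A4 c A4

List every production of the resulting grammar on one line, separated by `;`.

S → b b S' | c A4 S'; A4 → b A4' | c b A4' | c A4'; S' → b S' | b c S' | ε; A4' → c A4 A4' | ε

S, A4 are directly left-recursive.
For S: α = {b, b c}, β = {b b, c A4}. Rewrite as S → β S' and S' → α S' | ε.
For A4: α = {c A4}, β = {b, c b, c}. Rewrite as A4 → β A4' and A4' → α A4' | ε.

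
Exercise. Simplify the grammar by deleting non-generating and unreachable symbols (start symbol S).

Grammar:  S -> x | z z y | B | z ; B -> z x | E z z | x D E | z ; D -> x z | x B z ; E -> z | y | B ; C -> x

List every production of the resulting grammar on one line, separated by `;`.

Generating nonterminals: {B, C, D, E, S}.
Reachable from S after that: {B, D, E, S}.
Removed useless symbols: {C} and every production mentioning them.

S -> x | z z y | B | z; B -> z x | E z z | x D E | z; D -> x z | x B z; E -> z | y | B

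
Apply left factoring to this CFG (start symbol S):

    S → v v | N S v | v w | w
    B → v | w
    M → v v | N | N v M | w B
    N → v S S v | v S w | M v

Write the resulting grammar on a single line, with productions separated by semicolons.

S has alternatives sharing prefix 'v': factor to S → v S' with S' → v | w.
M has alternatives sharing prefix 'N': factor to M → N M' with M' → ε | v M.
N has alternatives sharing prefix 'v S': factor to N → v S N' with N' → S v | w.

S → N S v | w | v S'; B → v | w; M → v v | w B | N M'; N → M v | v S N'; S' → v | w; M' → ε | v M; N' → S v | w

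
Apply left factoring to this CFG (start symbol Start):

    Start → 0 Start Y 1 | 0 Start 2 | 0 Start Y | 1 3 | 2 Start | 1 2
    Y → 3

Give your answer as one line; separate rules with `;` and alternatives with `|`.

Start → 2 Start | 0 Start Start1 | 1 Start2; Y → 3; Start1 → 2 | Y Start11; Start2 → 3 | 2; Start11 → 1 | ε

Start has alternatives sharing prefix '0 Start': factor to Start → 0 Start Start1 with Start1 → Y 1 | 2 | Y.
Start has alternatives sharing prefix '1': factor to Start → 1 Start2 with Start2 → 3 | 2.
Start1 has alternatives sharing prefix 'Y': factor to Start1 → Y Start11 with Start11 → 1 | ε.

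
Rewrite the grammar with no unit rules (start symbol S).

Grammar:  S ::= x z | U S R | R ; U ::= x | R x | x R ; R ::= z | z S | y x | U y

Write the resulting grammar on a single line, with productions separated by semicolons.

S ::= x z | U S R | z | z S | y x | U y; U ::= x | R x | x R; R ::= z | z S | y x | U y

Unit pairs: S ⇒* {R}.
Replace each nonterminal's rules with the union of the non-unit rules of every nonterminal it unit-derives.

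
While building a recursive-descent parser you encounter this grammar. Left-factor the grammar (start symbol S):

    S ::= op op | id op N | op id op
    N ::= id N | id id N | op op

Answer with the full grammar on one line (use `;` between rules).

S ::= id op N | op S'; N ::= op op | id N'; S' ::= op | id op; N' ::= N | id N

S has alternatives sharing prefix 'op': factor to S → op S' with S' → op | id op.
N has alternatives sharing prefix 'id': factor to N → id N' with N' → N | id N.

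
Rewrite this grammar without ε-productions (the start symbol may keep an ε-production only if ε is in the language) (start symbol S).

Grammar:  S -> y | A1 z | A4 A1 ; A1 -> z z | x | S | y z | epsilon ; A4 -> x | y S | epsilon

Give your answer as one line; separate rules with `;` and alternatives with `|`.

The nullable symbols are {A1, A4, S}.
ε ∈ L(G) since S is nullable, so keep S → ε.
Add the nullable-subset variants: S → A1 z gives A1 z | z. S → A4 A1 gives A4 A1 | A4 | A1. A4 → y S gives y S | y.

S -> y | A1 z | z | A4 A1 | A4 | A1 | epsilon; A1 -> z z | x | S | y z; A4 -> x | y S | y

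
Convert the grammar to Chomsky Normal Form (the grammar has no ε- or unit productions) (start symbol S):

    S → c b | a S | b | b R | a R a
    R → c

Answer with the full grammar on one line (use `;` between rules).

Introduce a nonterminal for each terminal appearing in a rule of length ≥ 2: X1 → c, X2 → b, X3 → a.
Binarize each right-hand side of length ≥ 3 by chaining fresh nonterminals (Y1, Y2, …): affected rules were S → X3 R X3.

S → X1 X2 | X3 S | b | X2 R | X3 Y1; R → c; X1 → c; X2 → b; X3 → a; Y1 → R X3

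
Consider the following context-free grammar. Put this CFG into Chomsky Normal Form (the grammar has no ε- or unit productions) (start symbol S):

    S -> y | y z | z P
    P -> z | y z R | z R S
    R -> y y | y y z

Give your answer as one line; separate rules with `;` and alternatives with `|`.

Introduce a nonterminal for each terminal appearing in a rule of length ≥ 2: X1 → y, X2 → z.
Binarize each right-hand side of length ≥ 3 by chaining fresh nonterminals (Y1, Y2, …): affected rules were P → X1 X2 R; P → X2 R S; R → X1 X1 X2.

S -> y | X1 X2 | X2 P; P -> z | X1 Y1 | X2 Y2; R -> X1 X1 | X1 Y3; X1 -> y; X2 -> z; Y1 -> X2 R; Y2 -> R S; Y3 -> X1 X2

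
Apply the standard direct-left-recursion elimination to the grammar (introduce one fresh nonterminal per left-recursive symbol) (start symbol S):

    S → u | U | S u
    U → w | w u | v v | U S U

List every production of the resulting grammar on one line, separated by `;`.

Left recursion appears on S, U.
For S: α = {u}, β = {u, U}. Rewrite as S → β S' and S' → α S' | ε.
For U: α = {S U}, β = {w, w u, v v}. Rewrite as U → β U' and U' → α U' | ε.

S → u S' | U S'; U → w U' | w u U' | v v U'; S' → u S' | eps; U' → S U U' | eps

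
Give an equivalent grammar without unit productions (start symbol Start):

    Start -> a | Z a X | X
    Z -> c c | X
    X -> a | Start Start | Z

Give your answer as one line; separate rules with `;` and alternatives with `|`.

Start -> c c | a | Z a X | Start Start; Z -> c c | a | Start Start; X -> c c | a | Start Start

Unit pairs: Start ⇒* {X, Z}; X ⇒* {Z}; Z ⇒* {X}.
For every A with A ⇒* B via unit rules, add B's non-unit alternatives to A; then delete every rule of the form X → Y.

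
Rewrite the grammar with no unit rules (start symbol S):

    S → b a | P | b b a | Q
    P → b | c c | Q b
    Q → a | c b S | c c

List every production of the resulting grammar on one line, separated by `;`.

Unit pairs: S ⇒* {P, Q}.
For each unit pair (A, B), copy every non-unit production of B to A, then drop all unit productions.

S → b a | b b a | b | c c | Q b | a | c b S; P → b | c c | Q b; Q → a | c b S | c c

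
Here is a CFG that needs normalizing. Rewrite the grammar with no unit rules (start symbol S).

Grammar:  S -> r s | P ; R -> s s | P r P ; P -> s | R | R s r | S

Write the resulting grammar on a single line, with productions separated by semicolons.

S -> r s | s | R s r | s s | P r P; R -> s s | P r P; P -> r s | s | R s r | s s | P r P

Unit pairs: P ⇒* {R, S}; S ⇒* {P, R}.
For every A with A ⇒* B via unit rules, add B's non-unit alternatives to A; then delete every rule of the form X → Y.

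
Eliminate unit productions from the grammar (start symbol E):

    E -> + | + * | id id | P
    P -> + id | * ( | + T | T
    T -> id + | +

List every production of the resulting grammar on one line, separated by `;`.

E -> + | + * | id id | + id | * ( | + T | id +; P -> + id | * ( | + T | id + | +; T -> id + | +

Unit pairs: E ⇒* {P, T}; P ⇒* {T}.
Replace each nonterminal's rules with the union of the non-unit rules of every nonterminal it unit-derives.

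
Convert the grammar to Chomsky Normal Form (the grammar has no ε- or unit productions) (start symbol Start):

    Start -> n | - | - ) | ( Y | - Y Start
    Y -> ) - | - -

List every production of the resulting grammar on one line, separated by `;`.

Introduce a nonterminal for each terminal appearing in a rule of length ≥ 2: X1 → -, X2 → ), X3 → (.
Binarize each right-hand side of length ≥ 3 by chaining fresh nonterminals (Y1, Y2, …): affected rules were Start → X1 Y Start.

Start -> n | - | X1 X2 | X3 Y | X1 Y1; Y -> X2 X1 | X1 X1; X1 -> -; X2 -> ); X3 -> (; Y1 -> Y Start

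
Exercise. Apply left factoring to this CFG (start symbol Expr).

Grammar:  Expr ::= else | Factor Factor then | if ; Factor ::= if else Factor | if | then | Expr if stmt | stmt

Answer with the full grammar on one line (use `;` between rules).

Factor has alternatives sharing prefix 'if': factor to Factor → if Factor1 with Factor1 → else Factor | ε.

Expr ::= else | Factor Factor then | if; Factor ::= then | Expr if stmt | stmt | if Factor1; Factor1 ::= else Factor | eps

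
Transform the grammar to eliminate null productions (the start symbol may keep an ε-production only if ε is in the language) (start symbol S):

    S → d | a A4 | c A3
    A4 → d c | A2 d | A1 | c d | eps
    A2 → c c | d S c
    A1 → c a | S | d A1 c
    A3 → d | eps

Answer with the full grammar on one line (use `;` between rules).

Nullable nonterminals: {A3, A4}.
ε ∉ L(G), so no ε-production is kept.
Expand every rule over subsets of its nullable positions: S → a A4 gives a A4 | a. S → c A3 gives c A3 | c.

S → d | a A4 | a | c A3 | c; A4 → d c | A2 d | A1 | c d; A2 → c c | d S c; A1 → c a | S | d A1 c; A3 → d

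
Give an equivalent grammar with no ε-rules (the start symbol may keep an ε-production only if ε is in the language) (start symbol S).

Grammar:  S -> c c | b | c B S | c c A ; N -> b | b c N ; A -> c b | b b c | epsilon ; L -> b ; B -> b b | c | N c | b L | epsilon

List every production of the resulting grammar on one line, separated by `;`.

Nullable nonterminals: {A, B}.
ε ∉ L(G), so no ε-production is kept.
Expand every rule over subsets of its nullable positions: S → c B S gives c B S | c S.

S -> c c | b | c B S | c S | c c A; N -> b | b c N; A -> c b | b b c; L -> b; B -> b b | c | N c | b L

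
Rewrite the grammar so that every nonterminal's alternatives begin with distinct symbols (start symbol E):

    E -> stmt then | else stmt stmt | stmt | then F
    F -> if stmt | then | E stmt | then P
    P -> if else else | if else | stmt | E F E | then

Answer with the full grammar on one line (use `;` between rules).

E has alternatives sharing prefix 'stmt': factor to E → stmt E' with E' → then | ε.
F has alternatives sharing prefix 'then': factor to F → then F' with F' → ε | P.
P has alternatives sharing prefix 'if else': factor to P → if else P' with P' → else | ε.

E -> else stmt stmt | then F | stmt E'; F -> if stmt | E stmt | then F'; P -> stmt | E F E | then | if else P'; E' -> then | ε; F' -> ε | P; P' -> else | ε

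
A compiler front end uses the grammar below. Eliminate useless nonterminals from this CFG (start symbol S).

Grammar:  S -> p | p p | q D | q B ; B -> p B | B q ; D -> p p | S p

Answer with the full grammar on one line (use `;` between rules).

Generating nonterminals: {D, S}.
Reachable from S after that: {D, S}.
Removed useless symbols: {B} and every production mentioning them.

S -> p | p p | q D; D -> p p | S p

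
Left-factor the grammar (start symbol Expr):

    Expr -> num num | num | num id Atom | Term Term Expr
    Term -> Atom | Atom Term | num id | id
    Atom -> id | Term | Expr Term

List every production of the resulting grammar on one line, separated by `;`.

Expr -> Term Term Expr | num Expr1; Term -> num id | id | Atom Term1; Atom -> id | Term | Expr Term; Expr1 -> num | ε | id Atom; Term1 -> ε | Term

Expr has alternatives sharing prefix 'num': factor to Expr → num Expr1 with Expr1 → num | ε | id Atom.
Term has alternatives sharing prefix 'Atom': factor to Term → Atom Term1 with Term1 → ε | Term.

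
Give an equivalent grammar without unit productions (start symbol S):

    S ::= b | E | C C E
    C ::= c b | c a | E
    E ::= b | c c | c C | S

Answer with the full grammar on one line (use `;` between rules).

S ::= b | c c | c C | C C E; C ::= b | c c | c C | c b | c a | C C E; E ::= b | c c | c C | C C E

Unit pairs: C ⇒* {E, S}; E ⇒* {S}; S ⇒* {E}.
Replace each nonterminal's rules with the union of the non-unit rules of every nonterminal it unit-derives.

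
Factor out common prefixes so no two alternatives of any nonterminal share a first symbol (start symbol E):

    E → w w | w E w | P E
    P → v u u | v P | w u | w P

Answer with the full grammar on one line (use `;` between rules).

E → P E | w E'; P → v P' | w P''; E' → w | E w; P' → u u | P; P'' → u | P

E has alternatives sharing prefix 'w': factor to E → w E' with E' → w | E w.
P has alternatives sharing prefix 'v': factor to P → v P' with P' → u u | P.
P has alternatives sharing prefix 'w': factor to P → w P'' with P'' → u | P.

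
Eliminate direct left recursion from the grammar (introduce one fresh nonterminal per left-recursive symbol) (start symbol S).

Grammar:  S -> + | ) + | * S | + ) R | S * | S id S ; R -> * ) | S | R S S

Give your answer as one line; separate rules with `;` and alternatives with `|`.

Directly left-recursive nonterminals: S, R.
For S: α = {*, id S}, β = {+, ) +, * S, + ) R}. Rewrite as S → β S' and S' → α S' | ε.
For R: α = {S S}, β = {* ), S}. Rewrite as R → β R' and R' → α R' | ε.

S -> + S' | ) + S' | * S S' | + ) R S'; R -> * ) R' | S R'; S' -> * S' | id S S' | ε; R' -> S S R' | ε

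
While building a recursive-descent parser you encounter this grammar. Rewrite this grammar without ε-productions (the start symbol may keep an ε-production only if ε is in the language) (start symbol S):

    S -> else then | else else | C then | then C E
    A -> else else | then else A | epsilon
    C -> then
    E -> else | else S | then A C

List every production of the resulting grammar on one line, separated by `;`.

Nullable set = {A}.
ε ∉ L(G), so no ε-production is kept.
Expand every rule over subsets of its nullable positions: A → then else A gives then else A | then else. E → then A C gives then A C | then C.

S -> else then | else else | C then | then C E; A -> else else | then else A | then else; C -> then; E -> else | else S | then A C | then C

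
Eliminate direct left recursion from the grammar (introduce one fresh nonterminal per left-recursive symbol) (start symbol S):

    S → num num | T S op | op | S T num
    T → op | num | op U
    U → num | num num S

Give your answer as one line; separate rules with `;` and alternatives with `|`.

S → num num S' | T S op S' | op S'; T → op | num | op U; U → num | num num S; S' → T num S' | ε

Directly left-recursive nonterminal: S.
For S: α = {T num}, β = {num num, T S op, op}. Rewrite as S → β S' and S' → α S' | ε.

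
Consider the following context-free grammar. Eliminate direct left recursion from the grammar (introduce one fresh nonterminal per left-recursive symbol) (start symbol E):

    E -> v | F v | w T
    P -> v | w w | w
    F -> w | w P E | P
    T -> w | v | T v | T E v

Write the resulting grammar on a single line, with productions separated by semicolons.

Directly left-recursive nonterminal: T.
For T: α = {v, E v}, β = {w, v}. Rewrite as T → β T' and T' → α T' | ε.

E -> v | F v | w T; P -> v | w w | w; F -> w | w P E | P; T -> w T' | v T'; T' -> v T' | E v T' | ε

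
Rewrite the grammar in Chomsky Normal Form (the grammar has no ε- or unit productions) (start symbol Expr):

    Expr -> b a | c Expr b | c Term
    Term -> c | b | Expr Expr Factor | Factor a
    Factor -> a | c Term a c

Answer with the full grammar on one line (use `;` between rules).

Introduce a nonterminal for each terminal appearing in a rule of length ≥ 2: X1 → b, X2 → a, X3 → c.
Binarize each right-hand side of length ≥ 3 by chaining fresh nonterminals (Y1, Y2, …): affected rules were Expr → X3 Expr X1; Term → Expr Expr Factor; Factor → X3 Term X2 X3.

Expr -> X1 X2 | X3 Y1 | X3 Term; Term -> c | b | Expr Y2 | Factor X2; Factor -> a | X3 Y3; X1 -> b; X2 -> a; X3 -> c; Y1 -> Expr X1; Y2 -> Expr Factor; Y3 -> Term Y4; Y4 -> X2 X3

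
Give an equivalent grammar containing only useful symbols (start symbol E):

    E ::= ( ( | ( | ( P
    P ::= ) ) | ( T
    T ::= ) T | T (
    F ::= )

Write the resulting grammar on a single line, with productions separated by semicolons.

E ::= ( ( | ( | ( P; P ::= ) )

Generating nonterminals: {E, F, P}.
Reachable from E after that: {E, P}.
Removed useless symbols: {F, T} and every production mentioning them.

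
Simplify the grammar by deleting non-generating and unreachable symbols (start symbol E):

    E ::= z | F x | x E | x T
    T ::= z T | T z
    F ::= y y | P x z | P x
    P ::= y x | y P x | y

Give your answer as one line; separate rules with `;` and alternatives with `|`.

E ::= z | F x | x E; F ::= y y | P x z | P x; P ::= y x | y P x | y

Generating nonterminals: {E, F, P}.
Reachable from E after that: {E, F, P}.
Removed useless symbols: {T} and every production mentioning them.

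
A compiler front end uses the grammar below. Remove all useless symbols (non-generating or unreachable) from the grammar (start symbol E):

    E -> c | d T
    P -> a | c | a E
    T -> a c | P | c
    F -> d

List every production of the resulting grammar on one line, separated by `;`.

E -> c | d T; P -> a | c | a E; T -> a c | P | c

Generating nonterminals: {E, F, P, T}.
Reachable from E after that: {E, P, T}.
Removed useless symbols: {F} and every production mentioning them.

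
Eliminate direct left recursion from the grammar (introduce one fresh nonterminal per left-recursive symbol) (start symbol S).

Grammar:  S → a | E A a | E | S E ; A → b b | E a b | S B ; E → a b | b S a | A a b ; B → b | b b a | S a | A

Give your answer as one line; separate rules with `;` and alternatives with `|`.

S → a S' | E A a S' | E S'; A → b b | E a b | S B; E → a b | b S a | A a b; B → b | b b a | S a | A; S' → E S' | epsilon

S is directly left-recursive.
For S: α = {E}, β = {a, E A a, E}. Rewrite as S → β S' and S' → α S' | ε.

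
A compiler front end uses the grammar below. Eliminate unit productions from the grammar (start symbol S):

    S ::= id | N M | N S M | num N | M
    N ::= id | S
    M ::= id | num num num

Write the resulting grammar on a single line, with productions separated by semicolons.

Unit pairs: N ⇒* {M, S}; S ⇒* {M}.
Replace each nonterminal's rules with the union of the non-unit rules of every nonterminal it unit-derives.

S ::= id | N M | N S M | num N | num num num; N ::= id | N M | N S M | num N | num num num; M ::= id | num num num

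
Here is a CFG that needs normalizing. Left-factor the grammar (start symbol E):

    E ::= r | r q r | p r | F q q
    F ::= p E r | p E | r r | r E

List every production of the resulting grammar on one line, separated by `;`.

E ::= p r | F q q | r E'; F ::= p E F' | r F''; E' ::= ε | q r; F' ::= r | ε; F'' ::= r | E

E has alternatives sharing prefix 'r': factor to E → r E' with E' → ε | q r.
F has alternatives sharing prefix 'p E': factor to F → p E F' with F' → r | ε.
F has alternatives sharing prefix 'r': factor to F → r F'' with F'' → r | E.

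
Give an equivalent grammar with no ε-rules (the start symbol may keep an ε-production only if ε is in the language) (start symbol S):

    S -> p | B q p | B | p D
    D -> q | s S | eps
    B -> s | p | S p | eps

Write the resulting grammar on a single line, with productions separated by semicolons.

Nullable set = {B, D, S}.
ε ∈ L(G) since S is nullable, so keep S → ε.
Add the nullable-subset variants: S → B q p gives B q p | q p. D → s S gives s S | s.

S -> p | B q p | q p | B | p D | eps; D -> q | s S | s; B -> s | p | S p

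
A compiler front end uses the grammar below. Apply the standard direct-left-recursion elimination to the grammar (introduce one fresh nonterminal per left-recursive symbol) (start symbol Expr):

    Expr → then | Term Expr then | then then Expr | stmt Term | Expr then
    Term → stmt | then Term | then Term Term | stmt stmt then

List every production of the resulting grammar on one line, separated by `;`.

Expr is directly left-recursive.
For Expr: α = {then}, β = {then, Term Expr then, then then Expr, stmt Term}. Rewrite as Expr → β Expr1 and Expr1 → α Expr1 | ε.

Expr → then Expr1 | Term Expr then Expr1 | then then Expr Expr1 | stmt Term Expr1; Term → stmt | then Term | then Term Term | stmt stmt then; Expr1 → then Expr1 | epsilon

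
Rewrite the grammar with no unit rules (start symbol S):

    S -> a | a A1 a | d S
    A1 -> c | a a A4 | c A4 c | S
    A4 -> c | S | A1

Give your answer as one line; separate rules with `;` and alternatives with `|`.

Unit pairs: A1 ⇒* {S}; A4 ⇒* {A1, S}.
For every A with A ⇒* B via unit rules, add B's non-unit alternatives to A; then delete every rule of the form X → Y.

S -> a | a A1 a | d S; A1 -> c | a a A4 | c A4 c | a | a A1 a | d S; A4 -> c | a a A4 | c A4 c | a | a A1 a | d S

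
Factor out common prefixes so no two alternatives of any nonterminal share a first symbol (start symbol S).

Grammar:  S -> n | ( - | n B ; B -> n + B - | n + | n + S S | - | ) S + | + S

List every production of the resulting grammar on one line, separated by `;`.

S has alternatives sharing prefix 'n': factor to S → n S' with S' → ε | B.
B has alternatives sharing prefix 'n +': factor to B → n + B' with B' → B - | ε | S S.

S -> ( - | n S'; B -> - | ) S + | + S | n + B'; S' -> ε | B; B' -> B - | ε | S S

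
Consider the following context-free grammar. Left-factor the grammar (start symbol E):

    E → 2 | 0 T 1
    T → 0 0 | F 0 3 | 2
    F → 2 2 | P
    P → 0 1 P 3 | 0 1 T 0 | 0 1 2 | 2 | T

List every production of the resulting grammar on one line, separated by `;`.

P has alternatives sharing prefix '0 1': factor to P → 0 1 P' with P' → P 3 | T 0 | 2.

E → 2 | 0 T 1; T → 0 0 | F 0 3 | 2; F → 2 2 | P; P → 2 | T | 0 1 P'; P' → P 3 | T 0 | 2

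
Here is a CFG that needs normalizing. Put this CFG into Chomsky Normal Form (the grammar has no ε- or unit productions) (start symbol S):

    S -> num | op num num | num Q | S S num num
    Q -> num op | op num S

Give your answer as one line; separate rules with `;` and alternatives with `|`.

S -> num | X1 Y1 | X2 Q | S Y2; Q -> X2 X1 | X1 Y4; X1 -> op; X2 -> num; Y1 -> X2 X2; Y2 -> S Y3; Y3 -> X2 X2; Y4 -> X2 S

Introduce a nonterminal for each terminal appearing in a rule of length ≥ 2: X1 → op, X2 → num.
Binarize each right-hand side of length ≥ 3 by chaining fresh nonterminals (Y1, Y2, …): affected rules were S → X1 X2 X2; S → S S X2 X2; Q → X1 X2 S.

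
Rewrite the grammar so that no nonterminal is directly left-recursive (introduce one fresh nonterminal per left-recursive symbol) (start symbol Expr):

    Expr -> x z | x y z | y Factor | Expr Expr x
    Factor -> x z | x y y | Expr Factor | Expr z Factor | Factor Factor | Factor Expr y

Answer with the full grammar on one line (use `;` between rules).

Expr -> x z Expr1 | x y z Expr1 | y Factor Expr1; Factor -> x z Factor1 | x y y Factor1 | Expr Factor Factor1 | Expr z Factor Factor1; Expr1 -> Expr x Expr1 | ε; Factor1 -> Factor Factor1 | Expr y Factor1 | ε

Expr, Factor are directly left-recursive.
For Expr: α = {Expr x}, β = {x z, x y z, y Factor}. Rewrite as Expr → β Expr1 and Expr1 → α Expr1 | ε.
For Factor: α = {Factor, Expr y}, β = {x z, x y y, Expr Factor, Expr z Factor}. Rewrite as Factor → β Factor1 and Factor1 → α Factor1 | ε.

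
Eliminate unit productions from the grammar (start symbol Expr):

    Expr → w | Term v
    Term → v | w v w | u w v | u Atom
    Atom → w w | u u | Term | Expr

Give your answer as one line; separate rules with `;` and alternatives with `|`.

Expr → w | Term v; Term → v | w v w | u w v | u Atom; Atom → v | w v w | u w v | u Atom | w w | u u | w | Term v

Unit pairs: Atom ⇒* {Expr, Term}.
For each unit pair (A, B), copy every non-unit production of B to A, then drop all unit productions.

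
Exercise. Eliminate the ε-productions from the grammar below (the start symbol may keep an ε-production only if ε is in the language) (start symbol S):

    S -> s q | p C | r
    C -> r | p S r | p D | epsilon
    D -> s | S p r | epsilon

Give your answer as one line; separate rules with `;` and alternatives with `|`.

Nullable set = {C, D}.
ε ∉ L(G), so no ε-production is kept.
Expand every rule over subsets of its nullable positions: S → p C gives p C | p. C → p D gives p D | p.

S -> s q | p C | p | r; C -> r | p S r | p D | p; D -> s | S p r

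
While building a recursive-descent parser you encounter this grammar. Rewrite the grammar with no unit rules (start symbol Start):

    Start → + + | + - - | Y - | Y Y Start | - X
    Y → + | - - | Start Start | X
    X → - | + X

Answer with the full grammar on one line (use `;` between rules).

Unit pairs: Y ⇒* {X}.
For each unit pair (A, B), copy every non-unit production of B to A, then drop all unit productions.

Start → + + | + - - | Y - | Y Y Start | - X; Y → - | + X | + | - - | Start Start; X → - | + X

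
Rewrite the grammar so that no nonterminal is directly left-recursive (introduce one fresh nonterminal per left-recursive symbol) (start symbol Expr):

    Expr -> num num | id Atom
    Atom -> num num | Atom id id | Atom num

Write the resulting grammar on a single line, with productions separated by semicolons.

Expr -> num num | id Atom; Atom -> num num Atom1; Atom1 -> id id Atom1 | num Atom1 | ε

Atom is directly left-recursive.
For Atom: α = {id id, num}, β = {num num}. Rewrite as Atom → β Atom1 and Atom1 → α Atom1 | ε.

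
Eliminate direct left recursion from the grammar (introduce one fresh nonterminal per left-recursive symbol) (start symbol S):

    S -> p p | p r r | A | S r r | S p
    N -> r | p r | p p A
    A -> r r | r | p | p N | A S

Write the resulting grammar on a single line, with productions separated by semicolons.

S -> p p S' | p r r S' | A S'; N -> r | p r | p p A; A -> r r A' | r A' | p A' | p N A'; S' -> r r S' | p S' | ε; A' -> S A' | ε

Directly left-recursive nonterminals: S, A.
For S: α = {r r, p}, β = {p p, p r r, A}. Rewrite as S → β S' and S' → α S' | ε.
For A: α = {S}, β = {r r, r, p, p N}. Rewrite as A → β A' and A' → α A' | ε.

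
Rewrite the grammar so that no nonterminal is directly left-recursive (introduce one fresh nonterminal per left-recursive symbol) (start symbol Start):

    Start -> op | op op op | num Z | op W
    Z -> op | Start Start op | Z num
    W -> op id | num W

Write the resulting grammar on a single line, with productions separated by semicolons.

Directly left-recursive nonterminal: Z.
For Z: α = {num}, β = {op, Start Start op}. Rewrite as Z → β Z1 and Z1 → α Z1 | ε.

Start -> op | op op op | num Z | op W; Z -> op Z1 | Start Start op Z1; W -> op id | num W; Z1 -> num Z1 | epsilon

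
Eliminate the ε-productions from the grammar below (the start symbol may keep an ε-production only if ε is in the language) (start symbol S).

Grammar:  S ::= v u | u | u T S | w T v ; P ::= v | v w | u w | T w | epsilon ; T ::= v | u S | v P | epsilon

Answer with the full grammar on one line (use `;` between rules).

S ::= v u | u | u T S | u S | w T v | w v; P ::= v | v w | u w | T w | w; T ::= v | u S | v P

Nullable nonterminals: {P, T}.
ε ∉ L(G), so no ε-production is kept.
Add the nullable-subset variants: S → u T S gives u T S | u S. S → w T v gives w T v | w v. P → T w gives T w | w.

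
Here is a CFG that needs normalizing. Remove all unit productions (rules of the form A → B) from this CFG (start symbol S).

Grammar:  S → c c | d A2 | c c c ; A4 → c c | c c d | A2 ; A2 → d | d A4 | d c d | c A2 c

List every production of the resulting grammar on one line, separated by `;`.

Unit pairs: A4 ⇒* {A2}.
Replace each nonterminal's rules with the union of the non-unit rules of every nonterminal it unit-derives.

S → c c | d A2 | c c c; A4 → c c | c c d | d | d A4 | d c d | c A2 c; A2 → d | d A4 | d c d | c A2 c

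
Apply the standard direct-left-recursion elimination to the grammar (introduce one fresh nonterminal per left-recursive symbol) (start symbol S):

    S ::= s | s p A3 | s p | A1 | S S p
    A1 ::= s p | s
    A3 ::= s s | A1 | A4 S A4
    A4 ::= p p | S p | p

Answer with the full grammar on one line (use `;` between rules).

S ::= s S' | s p A3 S' | s p S' | A1 S'; A1 ::= s p | s; A3 ::= s s | A1 | A4 S A4; A4 ::= p p | S p | p; S' ::= S p S' | ε

S is directly left-recursive.
For S: α = {S p}, β = {s, s p A3, s p, A1}. Rewrite as S → β S' and S' → α S' | ε.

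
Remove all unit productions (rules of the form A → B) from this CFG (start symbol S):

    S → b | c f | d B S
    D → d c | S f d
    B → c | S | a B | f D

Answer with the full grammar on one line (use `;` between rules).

Unit pairs: B ⇒* {S}.
Replace each nonterminal's rules with the union of the non-unit rules of every nonterminal it unit-derives.

S → b | c f | d B S; D → d c | S f d; B → c | a B | f D | b | c f | d B S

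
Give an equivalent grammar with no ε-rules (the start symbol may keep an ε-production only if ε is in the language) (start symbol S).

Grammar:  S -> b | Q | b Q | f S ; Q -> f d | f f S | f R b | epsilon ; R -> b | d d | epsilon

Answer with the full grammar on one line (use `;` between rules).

Nullable set = {Q, R, S}.
ε ∈ L(G) since S is nullable, so keep S → ε.
Add the nullable-subset variants: S → f S gives f S | f. Q → f f S gives f f S | f f. Q → f R b gives f R b | f b.

S -> b | Q | b Q | f S | f | ε; Q -> f d | f f S | f f | f R b | f b; R -> b | d d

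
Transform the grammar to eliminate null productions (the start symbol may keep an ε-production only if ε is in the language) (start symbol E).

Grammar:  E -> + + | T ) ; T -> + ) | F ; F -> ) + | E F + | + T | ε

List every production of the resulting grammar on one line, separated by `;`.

E -> + + | T ) | ); T -> + ) | F; F -> ) + | E F + | E + | + T | +

Nullable set = {F, T}.
ε ∉ L(G), so no ε-production is kept.
Add the nullable-subset variants: E → T ) gives T ) | ). F → E F + gives E F + | E +. F → + T gives + T | +.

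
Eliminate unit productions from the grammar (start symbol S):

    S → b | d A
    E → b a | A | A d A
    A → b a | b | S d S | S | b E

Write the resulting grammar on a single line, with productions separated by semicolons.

Unit pairs: A ⇒* {S}; E ⇒* {A, S}.
Replace each nonterminal's rules with the union of the non-unit rules of every nonterminal it unit-derives.

S → b | d A; E → b a | A d A | b | d A | S d S | b E; A → b | d A | b a | S d S | b E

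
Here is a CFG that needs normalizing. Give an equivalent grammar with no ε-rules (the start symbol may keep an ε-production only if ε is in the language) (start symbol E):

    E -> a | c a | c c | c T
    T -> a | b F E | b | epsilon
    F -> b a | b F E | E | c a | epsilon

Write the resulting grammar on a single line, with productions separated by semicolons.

E -> a | c a | c c | c T | c; T -> a | b F E | b E | b; F -> b a | b F E | b E | E | c a

The nullable symbols are {F, T}.
ε ∉ L(G), so no ε-production is kept.
For each production, add variants omitting each subset of nullable occurrences: E → c T gives c T | c. T → b F E gives b F E | b E. F → b F E gives b F E | b E.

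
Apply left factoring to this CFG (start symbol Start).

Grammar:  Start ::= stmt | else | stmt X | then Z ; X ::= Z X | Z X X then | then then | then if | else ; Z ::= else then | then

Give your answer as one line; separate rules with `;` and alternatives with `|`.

Start has alternatives sharing prefix 'stmt': factor to Start → stmt Start1 with Start1 → ε | X.
X has alternatives sharing prefix 'Z X': factor to X → Z X X1 with X1 → ε | X then.
X has alternatives sharing prefix 'then': factor to X → then X2 with X2 → then | if.

Start ::= else | then Z | stmt Start1; X ::= else | Z X X1 | then X2; Z ::= else then | then; Start1 ::= ε | X; X1 ::= ε | X then; X2 ::= then | if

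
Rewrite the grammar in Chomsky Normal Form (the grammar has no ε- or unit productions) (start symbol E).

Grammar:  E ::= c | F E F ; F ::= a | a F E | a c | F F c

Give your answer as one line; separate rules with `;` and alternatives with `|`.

Introduce a nonterminal for each terminal appearing in a rule of length ≥ 2: X1 → a, X2 → c.
Binarize each right-hand side of length ≥ 3 by chaining fresh nonterminals (Y1, Y2, …): affected rules were E → F E F; F → X1 F E; F → F F X2.

E ::= c | F Y1; F ::= a | X1 Y2 | X1 X2 | F Y3; X1 ::= a; X2 ::= c; Y1 ::= E F; Y2 ::= F E; Y3 ::= F X2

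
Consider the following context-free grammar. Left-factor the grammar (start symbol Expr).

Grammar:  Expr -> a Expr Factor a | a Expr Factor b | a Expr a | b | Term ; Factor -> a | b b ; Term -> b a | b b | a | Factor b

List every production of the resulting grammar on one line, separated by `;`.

Expr has alternatives sharing prefix 'a Expr': factor to Expr → a Expr Expr1 with Expr1 → Factor a | Factor b | a.
Term has alternatives sharing prefix 'b': factor to Term → b Term1 with Term1 → a | b.
Expr1 has alternatives sharing prefix 'Factor': factor to Expr1 → Factor Expr11 with Expr11 → a | b.

Expr -> b | Term | a Expr Expr1; Factor -> a | b b; Term -> a | Factor b | b Term1; Expr1 -> a | Factor Expr11; Term1 -> a | b; Expr11 -> a | b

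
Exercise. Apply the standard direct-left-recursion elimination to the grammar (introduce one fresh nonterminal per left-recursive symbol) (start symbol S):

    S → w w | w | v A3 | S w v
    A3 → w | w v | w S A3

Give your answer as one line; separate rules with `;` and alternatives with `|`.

S → w w S' | w S' | v A3 S'; A3 → w | w v | w S A3; S' → w v S' | ε

Left recursion appears on S.
For S: α = {w v}, β = {w w, w, v A3}. Rewrite as S → β S' and S' → α S' | ε.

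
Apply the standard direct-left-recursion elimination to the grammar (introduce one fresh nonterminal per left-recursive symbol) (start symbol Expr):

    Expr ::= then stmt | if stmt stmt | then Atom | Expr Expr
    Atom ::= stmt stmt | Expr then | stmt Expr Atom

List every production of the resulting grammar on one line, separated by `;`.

Left recursion appears on Expr.
For Expr: α = {Expr}, β = {then stmt, if stmt stmt, then Atom}. Rewrite as Expr → β Expr1 and Expr1 → α Expr1 | ε.

Expr ::= then stmt Expr1 | if stmt stmt Expr1 | then Atom Expr1; Atom ::= stmt stmt | Expr then | stmt Expr Atom; Expr1 ::= Expr Expr1 | ε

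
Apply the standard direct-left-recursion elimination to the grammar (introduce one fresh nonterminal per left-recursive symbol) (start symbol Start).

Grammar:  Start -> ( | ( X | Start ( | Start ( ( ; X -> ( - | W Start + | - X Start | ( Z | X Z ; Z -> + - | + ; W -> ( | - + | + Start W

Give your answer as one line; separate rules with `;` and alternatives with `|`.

Left recursion appears on Start, X.
For Start: α = {(, ( (}, β = {(, ( X}. Rewrite as Start → β Start1 and Start1 → α Start1 | ε.
For X: α = {Z}, β = {( -, W Start +, - X Start, ( Z}. Rewrite as X → β X1 and X1 → α X1 | ε.

Start -> ( Start1 | ( X Start1; X -> ( - X1 | W Start + X1 | - X Start X1 | ( Z X1; Z -> + - | +; W -> ( | - + | + Start W; Start1 -> ( Start1 | ( ( Start1 | ε; X1 -> Z X1 | ε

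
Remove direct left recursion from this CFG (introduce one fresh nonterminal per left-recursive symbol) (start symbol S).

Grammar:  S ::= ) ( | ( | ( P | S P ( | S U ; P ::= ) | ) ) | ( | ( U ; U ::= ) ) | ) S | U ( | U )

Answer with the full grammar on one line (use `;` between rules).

S ::= ) ( S' | ( S' | ( P S'; P ::= ) | ) ) | ( | ( U; U ::= ) ) U' | ) S U'; S' ::= P ( S' | U S' | ε; U' ::= ( U' | ) U' | ε

S, U are directly left-recursive.
For S: α = {P (, U}, β = {) (, (, ( P}. Rewrite as S → β S' and S' → α S' | ε.
For U: α = {(, )}, β = {) ), ) S}. Rewrite as U → β U' and U' → α U' | ε.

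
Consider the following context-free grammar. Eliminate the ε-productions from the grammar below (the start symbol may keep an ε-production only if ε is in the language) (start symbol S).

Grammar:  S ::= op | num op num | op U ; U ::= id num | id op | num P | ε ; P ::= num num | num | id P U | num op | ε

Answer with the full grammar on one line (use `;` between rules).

The nullable symbols are {P, U}.
ε ∉ L(G), so no ε-production is kept.
Expand every rule over subsets of its nullable positions: U → num P gives num P | num. P → id P U gives id P U | id P | id U | id.

S ::= op | num op num | op U; U ::= id num | id op | num P | num; P ::= num num | num | id P U | id P | id U | id | num op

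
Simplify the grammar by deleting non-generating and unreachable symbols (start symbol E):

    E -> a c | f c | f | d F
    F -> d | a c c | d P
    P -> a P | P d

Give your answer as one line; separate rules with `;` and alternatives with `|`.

Generating nonterminals: {E, F}.
Reachable from E after that: {E, F}.
Removed useless symbols: {P} and every production mentioning them.

E -> a c | f c | f | d F; F -> d | a c c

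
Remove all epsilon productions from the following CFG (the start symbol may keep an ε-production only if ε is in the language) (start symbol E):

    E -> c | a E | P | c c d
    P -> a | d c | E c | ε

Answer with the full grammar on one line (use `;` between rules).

E -> c | a E | a | P | c c d | ε; P -> a | d c | E c | c

Nullable nonterminals: {E, P}.
ε ∈ L(G) since E is nullable, so keep E → ε.
For each production, add variants omitting each subset of nullable occurrences: E → a E gives a E | a. P → E c gives E c | c.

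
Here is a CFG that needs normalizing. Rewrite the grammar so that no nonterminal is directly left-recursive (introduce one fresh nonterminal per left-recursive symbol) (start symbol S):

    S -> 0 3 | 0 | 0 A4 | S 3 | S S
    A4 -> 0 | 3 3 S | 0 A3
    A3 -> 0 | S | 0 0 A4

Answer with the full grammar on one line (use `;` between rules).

S -> 0 3 S' | 0 S' | 0 A4 S'; A4 -> 0 | 3 3 S | 0 A3; A3 -> 0 | S | 0 0 A4; S' -> 3 S' | S S' | ε

S is directly left-recursive.
For S: α = {3, S}, β = {0 3, 0, 0 A4}. Rewrite as S → β S' and S' → α S' | ε.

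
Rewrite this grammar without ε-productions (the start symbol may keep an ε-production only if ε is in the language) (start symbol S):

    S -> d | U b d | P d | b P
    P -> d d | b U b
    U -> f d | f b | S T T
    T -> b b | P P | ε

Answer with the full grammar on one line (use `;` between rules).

S -> d | U b d | P d | b P; P -> d d | b U b; U -> f d | f b | S T T | S T | S; T -> b b | P P

The nullable symbols are {T}.
ε ∉ L(G), so no ε-production is kept.
For each production, add variants omitting each subset of nullable occurrences: U → S T T gives S T T | S T | S.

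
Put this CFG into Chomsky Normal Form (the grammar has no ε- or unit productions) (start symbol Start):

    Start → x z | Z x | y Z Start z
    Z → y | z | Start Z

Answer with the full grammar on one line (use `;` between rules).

Introduce a nonterminal for each terminal appearing in a rule of length ≥ 2: X1 → x, X2 → z, X3 → y.
Binarize each right-hand side of length ≥ 3 by chaining fresh nonterminals (Y1, Y2, …): affected rules were Start → X3 Z Start X2.

Start → X1 X2 | Z X1 | X3 Y1; Z → y | z | Start Z; X1 → x; X2 → z; X3 → y; Y1 → Z Y2; Y2 → Start X2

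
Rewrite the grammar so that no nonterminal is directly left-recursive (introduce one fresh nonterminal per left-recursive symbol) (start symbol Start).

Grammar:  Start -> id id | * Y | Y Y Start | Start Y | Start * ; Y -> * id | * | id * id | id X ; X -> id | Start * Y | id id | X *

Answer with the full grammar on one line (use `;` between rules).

Left recursion appears on Start, X.
For Start: α = {Y, *}, β = {id id, * Y, Y Y Start}. Rewrite as Start → β Start1 and Start1 → α Start1 | ε.
For X: α = {*}, β = {id, Start * Y, id id}. Rewrite as X → β X1 and X1 → α X1 | ε.

Start -> id id Start1 | * Y Start1 | Y Y Start Start1; Y -> * id | * | id * id | id X; X -> id X1 | Start * Y X1 | id id X1; Start1 -> Y Start1 | * Start1 | ε; X1 -> * X1 | ε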